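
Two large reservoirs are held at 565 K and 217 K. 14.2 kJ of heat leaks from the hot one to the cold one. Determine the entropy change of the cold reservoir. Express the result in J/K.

The cold reservoir gains heat Q, so ΔS_cold = +Q/T_C = 14200/217 = 65.4 J/K.

ΔS_cold = 65.4 J/K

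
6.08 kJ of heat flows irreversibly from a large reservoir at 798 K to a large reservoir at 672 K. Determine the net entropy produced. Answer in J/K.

ΔS_total = 1.43 J/K

ΔS_hot = −Q/T_H = −6080/798 = -7.619 J/K and ΔS_cold = +Q/T_C = 6080/672 = 9.048 J/K.
ΔS_total = -7.619 + 9.048 = 1.43 J/K, positive as the second law requires.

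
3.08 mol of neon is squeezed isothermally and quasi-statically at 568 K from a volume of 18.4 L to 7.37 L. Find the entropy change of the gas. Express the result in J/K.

ΔS_gas = -23.4 J/K

For an isothermal ideal gas ΔS_gas = nR ln(V₂/V₁) = 3.08 × 8.314 × ln(7.37/18.4) = -23.4 J/K.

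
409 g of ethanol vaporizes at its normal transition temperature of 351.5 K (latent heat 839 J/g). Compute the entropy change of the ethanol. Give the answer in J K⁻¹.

Heat absorbed by the substance: Q = mL = 409 × 839 = 343151 J.
At constant T, ΔS = Q_rev/T = 343151 / 351.5 = 976 J/K.

ΔS = 976 J/K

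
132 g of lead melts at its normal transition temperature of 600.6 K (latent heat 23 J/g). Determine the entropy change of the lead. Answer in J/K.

Heat absorbed by the substance: Q = mL = 132 × 23 = 3036 J.
At constant T, ΔS = Q_rev/T = 3036 / 600.6 = 5.05 J/K.

ΔS = 5.05 J/K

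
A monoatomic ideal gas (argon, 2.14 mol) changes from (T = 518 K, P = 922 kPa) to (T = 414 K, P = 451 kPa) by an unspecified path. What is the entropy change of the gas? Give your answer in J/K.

ΔS = 2.75 J/K

ΔS = nC_p ln(T₂/T₁) − nR ln(P₂/P₁), with C_p = 5R/2 = 20.79 J mol⁻¹ K⁻¹ for a monoatomic ideal gas.
ΔS = 2.14 × [20.79 × ln(414/518) − 8.314 × ln(451/922)] = 2.75 J/K.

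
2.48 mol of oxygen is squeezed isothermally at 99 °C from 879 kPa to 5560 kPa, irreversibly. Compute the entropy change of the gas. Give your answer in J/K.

Entropy is a state function, so ΔS_gas depends only on the end states.
For an isothermal ideal gas ΔS_gas = nR ln(P₁/P₂) = 2.48 × 8.314 × ln(879/5560) = -38 J/K.

ΔS_gas = -38 J/K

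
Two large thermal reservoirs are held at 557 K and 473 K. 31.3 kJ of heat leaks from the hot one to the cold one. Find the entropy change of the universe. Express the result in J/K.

ΔS_hot = −Q/T_H = −31300/557 = -56.19 J/K and ΔS_cold = +Q/T_C = 31300/473 = 66.17 J/K.
ΔS_total = -56.19 + 66.17 = 9.98 J/K, positive as the second law requires.

ΔS_total = 9.98 J/K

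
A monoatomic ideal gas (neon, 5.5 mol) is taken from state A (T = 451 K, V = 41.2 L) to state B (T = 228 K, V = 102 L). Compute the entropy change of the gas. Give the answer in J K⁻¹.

ΔS = -5.33 J/K

Entropy is a state function: ΔS = nC_V ln(T₂/T₁) + nR ln(V₂/V₁), with C_V = 3R/2 = 12.47 J mol⁻¹ K⁻¹ for a monoatomic ideal gas.
ΔS = 5.5 × [12.47 × ln(228/451) + 8.314 × ln(102/41.2)] = -5.33 J/K.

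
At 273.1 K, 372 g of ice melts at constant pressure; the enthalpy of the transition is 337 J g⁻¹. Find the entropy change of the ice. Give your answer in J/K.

ΔS = 459 J/K

Heat absorbed by the substance: Q = mL = 372 × 337 = 125364 J.
At constant T, ΔS = Q_rev/T = 125364 / 273.1 = 459 J/K.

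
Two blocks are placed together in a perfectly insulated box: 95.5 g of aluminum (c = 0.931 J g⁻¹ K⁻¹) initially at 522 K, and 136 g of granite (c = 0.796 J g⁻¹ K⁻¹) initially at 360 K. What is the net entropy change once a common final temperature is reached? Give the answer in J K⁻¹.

ΔS_total = 3.39 J/K

Energy balance: T_f = (m₁c₁T₁ + m₂c₂T₂)/(m₁c₁ + m₂c₂) = 433.05 K.
ΔS₁ = m₁c₁ ln(T_f/T₁) = 88.9105 × ln(433.05/522) = -16.61 J/K.
ΔS₂ = m₂c₂ ln(T_f/T₂) = 108.256 × ln(433.05/360) = 20 J/K.
ΔS_total = -16.61 + 20 = 3.39 J/K.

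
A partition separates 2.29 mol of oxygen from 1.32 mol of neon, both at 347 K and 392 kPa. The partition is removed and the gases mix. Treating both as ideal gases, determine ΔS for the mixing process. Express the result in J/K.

Mole fractions: x_A = 2.29/3.61 = 0.634, x_B = 0.366.
ΔS_mix = −R(n_A ln x_A + n_B ln x_B) = −8.314 × (2.29 ln 0.634 + 1.32 ln 0.366) = 19.7 J/K.

ΔS_mix = 19.7 J/K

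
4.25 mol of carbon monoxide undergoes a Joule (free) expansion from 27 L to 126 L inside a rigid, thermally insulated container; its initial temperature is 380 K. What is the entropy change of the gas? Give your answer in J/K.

ΔS_gas = 54.4 J/K

For an ideal gas in free expansion Q = 0 and W = 0, so T is unchanged.
Entropy is a state function; using a reversible isothermal path, ΔS_gas = nR ln(V₂/V₁) = 4.25 × 8.314 × ln(126/27) = 54.4 J/K.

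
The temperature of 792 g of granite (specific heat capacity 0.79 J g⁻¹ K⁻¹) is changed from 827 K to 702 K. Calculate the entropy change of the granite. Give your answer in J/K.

ΔS = -103 J/K

ΔS = ∫dQ_rev/T = m c ln(T₂/T₁) = 792 × 0.79 × ln(702/827) = -103 J/K.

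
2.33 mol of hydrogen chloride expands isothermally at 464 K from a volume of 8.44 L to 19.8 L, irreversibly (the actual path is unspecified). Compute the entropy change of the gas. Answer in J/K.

Entropy is a state function, so ΔS_gas depends only on the end states.
For an isothermal ideal gas ΔS_gas = nR ln(V₂/V₁) = 2.33 × 8.314 × ln(19.8/8.44) = 16.5 J/K.

ΔS_gas = 16.5 J/K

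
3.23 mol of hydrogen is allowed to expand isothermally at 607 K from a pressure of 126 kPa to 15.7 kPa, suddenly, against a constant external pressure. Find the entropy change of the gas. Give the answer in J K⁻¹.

ΔS_gas = 55.9 J/K

Entropy is a state function, so ΔS_gas depends only on the end states.
For an isothermal ideal gas ΔS_gas = nR ln(P₁/P₂) = 3.23 × 8.314 × ln(126/15.7) = 55.9 J/K.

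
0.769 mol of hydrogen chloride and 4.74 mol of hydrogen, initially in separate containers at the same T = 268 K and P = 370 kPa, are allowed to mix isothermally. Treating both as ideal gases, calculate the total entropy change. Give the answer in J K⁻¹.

Mole fractions: x_A = 0.769/5.51 = 0.14, x_B = 0.86.
ΔS_mix = −R(n_A ln x_A + n_B ln x_B) = −8.314 × (0.769 ln 0.14 + 4.74 ln 0.86) = 18.5 J/K.

ΔS_mix = 18.5 J/K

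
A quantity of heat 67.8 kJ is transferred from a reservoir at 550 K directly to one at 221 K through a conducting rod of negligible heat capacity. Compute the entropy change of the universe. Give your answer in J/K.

ΔS_total = 184 J/K

ΔS_hot = −Q/T_H = −67800/550 = -123.3 J/K and ΔS_cold = +Q/T_C = 67800/221 = 306.8 J/K.
ΔS_total = -123.3 + 306.8 = 184 J/K, positive as the second law requires.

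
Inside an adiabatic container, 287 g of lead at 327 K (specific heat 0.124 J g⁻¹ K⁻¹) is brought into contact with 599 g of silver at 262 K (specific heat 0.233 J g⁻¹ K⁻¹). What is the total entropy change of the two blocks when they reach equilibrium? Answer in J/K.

ΔS_total = 0.727 J/K

Energy balance: T_f = (m₁c₁T₁ + m₂c₂T₂)/(m₁c₁ + m₂c₂) = 275.21 K.
ΔS₁ = m₁c₁ ln(T_f/T₁) = 35.588 × ln(275.21/327) = -6.137 J/K.
ΔS₂ = m₂c₂ ln(T_f/T₂) = 139.567 × ln(275.21/262) = 6.864 J/K.
ΔS_total = -6.137 + 6.864 = 0.727 J/K.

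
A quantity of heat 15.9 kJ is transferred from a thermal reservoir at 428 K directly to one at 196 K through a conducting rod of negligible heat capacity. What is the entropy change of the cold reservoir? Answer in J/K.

ΔS_cold = 81.1 J/K

The cold reservoir gains heat Q, so ΔS_cold = +Q/T_C = 15900/196 = 81.1 J/K.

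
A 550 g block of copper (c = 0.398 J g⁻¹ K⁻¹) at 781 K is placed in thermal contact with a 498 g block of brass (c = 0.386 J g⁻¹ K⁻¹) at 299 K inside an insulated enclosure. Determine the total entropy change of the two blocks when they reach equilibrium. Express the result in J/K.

Energy balance: T_f = (m₁c₁T₁ + m₂c₂T₂)/(m₁c₁ + m₂c₂) = 555.63 K.
ΔS₁ = m₁c₁ ln(T_f/T₁) = 218.9 × ln(555.63/781) = -74.53 J/K.
ΔS₂ = m₂c₂ ln(T_f/T₂) = 192.228 × ln(555.63/299) = 119.1 J/K.
ΔS_total = -74.53 + 119.1 = 44.6 J/K.

ΔS_total = 44.6 J/K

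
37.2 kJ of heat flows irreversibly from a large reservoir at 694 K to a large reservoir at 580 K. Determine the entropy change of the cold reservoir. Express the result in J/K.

ΔS_cold = 64.1 J/K

The cold reservoir gains heat Q, so ΔS_cold = +Q/T_C = 37200/580 = 64.1 J/K.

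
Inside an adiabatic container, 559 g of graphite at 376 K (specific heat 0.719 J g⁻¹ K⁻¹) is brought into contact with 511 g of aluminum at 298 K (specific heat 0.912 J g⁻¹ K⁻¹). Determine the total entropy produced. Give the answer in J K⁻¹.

Energy balance: T_f = (m₁c₁T₁ + m₂c₂T₂)/(m₁c₁ + m₂c₂) = 334.12 K.
ΔS₁ = m₁c₁ ln(T_f/T₁) = 401.921 × ln(334.12/376) = -47.463 J/K.
ΔS₂ = m₂c₂ ln(T_f/T₂) = 466.032 × ln(334.12/298) = 53.316 J/K.
ΔS_total = -47.463 + 53.316 = 5.85 J/K.

ΔS_total = 5.85 J/K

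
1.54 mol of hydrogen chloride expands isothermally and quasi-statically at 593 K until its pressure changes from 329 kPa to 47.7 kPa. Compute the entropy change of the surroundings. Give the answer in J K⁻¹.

ΔS_surr = -24.7 J/K

For an isothermal ideal gas ΔS_gas = nR ln(P₁/P₂) = 1.54 × 8.314 × ln(329/47.7) = 24.7 J/K.
The process is reversible, so ΔS_surr = −ΔS_gas = -24.7 J/K and ΔS_universe = 0.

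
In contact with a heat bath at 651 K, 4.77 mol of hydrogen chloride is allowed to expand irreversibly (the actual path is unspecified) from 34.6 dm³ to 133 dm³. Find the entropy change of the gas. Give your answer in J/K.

ΔS_gas = 53.4 J/K

Entropy is a state function, so ΔS_gas depends only on the end states.
For an isothermal ideal gas ΔS_gas = nR ln(V₂/V₁) = 4.77 × 8.314 × ln(133/34.6) = 53.4 J/K.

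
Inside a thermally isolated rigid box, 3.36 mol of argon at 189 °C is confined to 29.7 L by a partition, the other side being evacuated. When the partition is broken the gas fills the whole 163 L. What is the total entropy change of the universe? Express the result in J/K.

No heat is exchanged and no work is done, so the ideal-gas temperature stays constant.
Entropy is a state function; using a reversible isothermal path, ΔS_gas = nR ln(V₂/V₁) = 3.36 × 8.314 × ln(163/29.7) = 47.6 J/K.
The insulated surroundings exchange no heat, so ΔS_surr = 0 and ΔS_universe = ΔS_gas.

ΔS_universe = 47.6 J/K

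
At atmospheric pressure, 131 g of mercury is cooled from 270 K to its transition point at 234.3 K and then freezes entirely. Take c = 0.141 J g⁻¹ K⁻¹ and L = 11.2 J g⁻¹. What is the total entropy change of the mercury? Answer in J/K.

ΔS = -8.88 J/K

Cooling step: ΔS₁ = m c ln(T_tr/T_i) = 131 × 0.141 × ln(234.3/270) = -2.62 J/K.
Phase change: ΔS₂ = −mL/T_tr = −131 × 11.2 / 234.3 = -6.262 J/K.
ΔS_total = (-2.62) + (-6.262) = -8.88 J/K.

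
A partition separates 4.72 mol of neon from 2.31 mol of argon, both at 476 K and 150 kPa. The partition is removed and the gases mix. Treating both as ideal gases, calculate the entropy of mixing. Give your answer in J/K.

ΔS_mix = 37 J/K

Mole fractions: x_A = 4.72/7.03 = 0.671, x_B = 0.329.
ΔS_mix = −R(n_A ln x_A + n_B ln x_B) = −8.314 × (4.72 ln 0.671 + 2.31 ln 0.329) = 37 J/K.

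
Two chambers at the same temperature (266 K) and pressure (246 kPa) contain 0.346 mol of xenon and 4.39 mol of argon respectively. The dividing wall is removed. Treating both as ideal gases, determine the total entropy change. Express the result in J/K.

Mole fractions: x_A = 0.346/4.74 = 0.0731, x_B = 0.927.
ΔS_mix = −R(n_A ln x_A + n_B ln x_B) = −8.314 × (0.346 ln 0.0731 + 4.39 ln 0.927) = 10.3 J/K.

ΔS_mix = 10.3 J/K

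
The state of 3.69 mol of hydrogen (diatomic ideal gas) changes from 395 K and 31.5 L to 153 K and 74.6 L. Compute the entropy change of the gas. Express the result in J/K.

Entropy is a state function: ΔS = nC_V ln(T₂/T₁) + nR ln(V₂/V₁), with C_V = 5R/2 = 20.79 J mol⁻¹ K⁻¹ for a diatomic ideal gas.
ΔS = 3.69 × [20.79 × ln(153/395) + 8.314 × ln(74.6/31.5)] = -46.3 J/K.

ΔS = -46.3 J/K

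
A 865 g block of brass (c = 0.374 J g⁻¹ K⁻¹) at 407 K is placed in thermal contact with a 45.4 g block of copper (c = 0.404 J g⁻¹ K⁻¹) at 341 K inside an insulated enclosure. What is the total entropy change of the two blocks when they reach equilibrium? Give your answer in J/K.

Energy balance: T_f = (m₁c₁T₁ + m₂c₂T₂)/(m₁c₁ + m₂c₂) = 403.46 K.
ΔS₁ = m₁c₁ ln(T_f/T₁) = 323.51 × ln(403.46/407) = -2.827 J/K.
ΔS₂ = m₂c₂ ln(T_f/T₂) = 18.3416 × ln(403.46/341) = 3.085 J/K.
ΔS_total = -2.827 + 3.085 = 0.258 J/K.

ΔS_total = 0.258 J/K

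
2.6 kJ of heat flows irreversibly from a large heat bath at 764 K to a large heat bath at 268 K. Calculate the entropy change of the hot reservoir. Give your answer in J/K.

The hot reservoir loses heat Q, so ΔS_hot = −Q/T_H = −2600/764 = -3.4 J/K.

ΔS_hot = -3.4 J/K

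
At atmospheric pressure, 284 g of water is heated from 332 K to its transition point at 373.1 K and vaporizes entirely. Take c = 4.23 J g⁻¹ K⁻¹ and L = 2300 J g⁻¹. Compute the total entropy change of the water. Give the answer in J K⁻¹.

ΔS = 1890 J/K

Warming step: ΔS₁ = m c ln(T_tr/T_i) = 284 × 4.23 × ln(373.1/332) = 140.2 J/K.
Phase change: ΔS₂ = +mL/T_tr = 284 × 2300 / 373.1 = 1751 J/K.
ΔS_total = (140.2) + (1751) = 1890 J/K.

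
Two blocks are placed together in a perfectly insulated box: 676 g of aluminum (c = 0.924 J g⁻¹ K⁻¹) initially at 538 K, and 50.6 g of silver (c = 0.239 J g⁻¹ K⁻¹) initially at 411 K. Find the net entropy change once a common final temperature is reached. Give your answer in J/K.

Energy balance: T_f = (m₁c₁T₁ + m₂c₂T₂)/(m₁c₁ + m₂c₂) = 535.59 K.
ΔS₁ = m₁c₁ ln(T_f/T₁) = 624.624 × ln(535.59/538) = -2.807 J/K.
ΔS₂ = m₂c₂ ln(T_f/T₂) = 12.0934 × ln(535.59/411) = 3.202 J/K.
ΔS_total = -2.807 + 3.202 = 0.395 J/K.

ΔS_total = 0.395 J/K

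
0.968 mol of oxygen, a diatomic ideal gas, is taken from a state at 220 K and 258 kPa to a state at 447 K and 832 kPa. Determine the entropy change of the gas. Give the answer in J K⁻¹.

ΔS = 10.5 J/K

ΔS = nC_p ln(T₂/T₁) − nR ln(P₂/P₁), with C_p = 7R/2 = 29.1 J mol⁻¹ K⁻¹ for a diatomic ideal gas.
ΔS = 0.968 × [29.1 × ln(447/220) − 8.314 × ln(832/258)] = 10.5 J/K.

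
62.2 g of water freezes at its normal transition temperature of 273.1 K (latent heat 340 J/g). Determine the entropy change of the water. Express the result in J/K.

Heat released by the substance: Q = −mL = −62.2 × 340 = −21148 J.
At constant T, ΔS = Q_rev/T = −21148 / 273.1 = -77.4 J/K.

ΔS = -77.4 J/K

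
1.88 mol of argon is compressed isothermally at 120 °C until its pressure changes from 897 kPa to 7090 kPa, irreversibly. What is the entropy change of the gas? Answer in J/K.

ΔS_gas = -32.3 J/K

Entropy is a state function, so ΔS_gas depends only on the end states.
For an isothermal ideal gas ΔS_gas = nR ln(P₁/P₂) = 1.88 × 8.314 × ln(897/7090) = -32.3 J/K.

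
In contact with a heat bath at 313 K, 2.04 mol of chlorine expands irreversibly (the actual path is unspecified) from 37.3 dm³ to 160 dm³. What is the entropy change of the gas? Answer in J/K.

Entropy is a state function, so ΔS_gas depends only on the end states.
For an isothermal ideal gas ΔS_gas = nR ln(V₂/V₁) = 2.04 × 8.314 × ln(160/37.3) = 24.7 J/K.

ΔS_gas = 24.7 J/K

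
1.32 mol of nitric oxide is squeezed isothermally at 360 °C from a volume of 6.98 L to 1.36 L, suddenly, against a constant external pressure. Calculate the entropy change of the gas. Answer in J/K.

ΔS_gas = -17.9 J/K

Entropy is a state function, so ΔS_gas depends only on the end states.
For an isothermal ideal gas ΔS_gas = nR ln(V₂/V₁) = 1.32 × 8.314 × ln(1.36/6.98) = -17.9 J/K.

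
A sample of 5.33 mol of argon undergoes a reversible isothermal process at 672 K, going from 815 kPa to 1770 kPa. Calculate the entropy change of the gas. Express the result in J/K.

ΔS_gas = -34.4 J/K

For an isothermal ideal gas ΔS_gas = nR ln(P₁/P₂) = 5.33 × 8.314 × ln(815/1770) = -34.4 J/K.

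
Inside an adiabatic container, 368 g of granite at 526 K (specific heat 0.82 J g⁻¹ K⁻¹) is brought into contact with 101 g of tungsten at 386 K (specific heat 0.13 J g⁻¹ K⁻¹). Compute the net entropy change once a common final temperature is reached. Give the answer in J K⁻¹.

Energy balance: T_f = (m₁c₁T₁ + m₂c₂T₂)/(m₁c₁ + m₂c₂) = 520.16 K.
ΔS₁ = m₁c₁ ln(T_f/T₁) = 301.76 × ln(520.16/526) = -3.368 J/K.
ΔS₂ = m₂c₂ ln(T_f/T₂) = 13.13 × ln(520.16/386) = 3.917 J/K.
ΔS_total = -3.368 + 3.917 = 0.549 J/K.

ΔS_total = 0.549 J/K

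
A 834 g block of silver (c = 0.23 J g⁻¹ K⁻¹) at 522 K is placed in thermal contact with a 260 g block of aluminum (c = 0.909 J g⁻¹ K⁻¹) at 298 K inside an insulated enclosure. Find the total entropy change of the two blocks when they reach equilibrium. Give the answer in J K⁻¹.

Energy balance: T_f = (m₁c₁T₁ + m₂c₂T₂)/(m₁c₁ + m₂c₂) = 398.35 K.
ΔS₁ = m₁c₁ ln(T_f/T₁) = 191.82 × ln(398.35/522) = -51.85 J/K.
ΔS₂ = m₂c₂ ln(T_f/T₂) = 236.34 × ln(398.35/298) = 68.6 J/K.
ΔS_total = -51.85 + 68.6 = 16.7 J/K.

ΔS_total = 16.7 J/K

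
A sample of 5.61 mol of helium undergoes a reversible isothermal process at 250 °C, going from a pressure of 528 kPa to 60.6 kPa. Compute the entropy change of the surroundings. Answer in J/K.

For an isothermal ideal gas ΔS_gas = nR ln(P₁/P₂) = 5.61 × 8.314 × ln(528/60.6) = 101 J/K.
The process is reversible, so ΔS_surr = −ΔS_gas = -101 J/K and ΔS_universe = 0.

ΔS_surr = -101 J/K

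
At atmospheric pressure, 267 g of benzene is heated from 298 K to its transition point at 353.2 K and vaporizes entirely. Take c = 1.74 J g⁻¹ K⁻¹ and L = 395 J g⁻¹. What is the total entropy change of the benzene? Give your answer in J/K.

ΔS = 378 J/K

Warming step: ΔS₁ = m c ln(T_tr/T_i) = 267 × 1.74 × ln(353.2/298) = 78.95 J/K.
Phase change: ΔS₂ = +mL/T_tr = 267 × 395 / 353.2 = 298.6 J/K.
ΔS_total = (78.95) + (298.6) = 378 J/K.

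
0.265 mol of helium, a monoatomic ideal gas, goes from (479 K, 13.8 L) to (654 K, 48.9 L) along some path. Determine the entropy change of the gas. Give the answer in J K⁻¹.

Entropy is a state function: ΔS = nC_V ln(T₂/T₁) + nR ln(V₂/V₁), with C_V = 3R/2 = 12.47 J mol⁻¹ K⁻¹ for a monoatomic ideal gas.
ΔS = 0.265 × [12.47 × ln(654/479) + 8.314 × ln(48.9/13.8)] = 3.82 J/K.

ΔS = 3.82 J/K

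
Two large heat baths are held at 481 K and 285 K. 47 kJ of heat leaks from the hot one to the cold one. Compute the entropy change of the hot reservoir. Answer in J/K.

The hot reservoir loses heat Q, so ΔS_hot = −Q/T_H = −47000/481 = -97.7 J/K.

ΔS_hot = -97.7 J/K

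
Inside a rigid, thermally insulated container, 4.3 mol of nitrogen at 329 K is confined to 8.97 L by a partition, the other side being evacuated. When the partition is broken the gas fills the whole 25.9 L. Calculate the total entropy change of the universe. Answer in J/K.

ΔS_universe = 37.9 J/K

No heat is exchanged and no work is done, so the ideal-gas temperature stays constant.
Entropy is a state function; using a reversible isothermal path, ΔS_gas = nR ln(V₂/V₁) = 4.3 × 8.314 × ln(25.9/8.97) = 37.9 J/K.
The insulated surroundings exchange no heat, so ΔS_surr = 0 and ΔS_universe = ΔS_gas.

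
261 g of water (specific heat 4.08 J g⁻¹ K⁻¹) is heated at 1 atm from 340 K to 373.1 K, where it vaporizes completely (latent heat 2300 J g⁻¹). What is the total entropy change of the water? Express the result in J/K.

Warming step: ΔS₁ = m c ln(T_tr/T_i) = 261 × 4.08 × ln(373.1/340) = 98.93 J/K.
Phase change: ΔS₂ = +mL/T_tr = 261 × 2300 / 373.1 = 1609 J/K.
ΔS_total = (98.93) + (1609) = 1710 J/K.

ΔS = 1710 J/K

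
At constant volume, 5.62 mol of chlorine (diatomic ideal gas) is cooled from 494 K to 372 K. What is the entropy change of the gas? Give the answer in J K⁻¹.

At constant volume, ΔS = nC_V ln(T₂/T₁) with C_V = 5R/2 = 20.79 J mol⁻¹ K⁻¹.
ΔS = 5.62 × 20.79 × ln(372/494) = -33.1 J/K.

ΔS = -33.1 J/K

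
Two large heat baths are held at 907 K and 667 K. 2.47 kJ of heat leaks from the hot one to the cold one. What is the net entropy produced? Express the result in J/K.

ΔS_hot = −Q/T_H = −2470/907 = -2.723 J/K and ΔS_cold = +Q/T_C = 2470/667 = 3.703 J/K.
ΔS_total = -2.723 + 3.703 = 0.98 J/K, positive as the second law requires.

ΔS_total = 0.98 J/K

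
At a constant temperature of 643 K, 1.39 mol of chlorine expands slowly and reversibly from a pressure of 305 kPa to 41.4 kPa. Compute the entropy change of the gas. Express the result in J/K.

For an isothermal ideal gas ΔS_gas = nR ln(P₁/P₂) = 1.39 × 8.314 × ln(305/41.4) = 23.1 J/K.

ΔS_gas = 23.1 J/K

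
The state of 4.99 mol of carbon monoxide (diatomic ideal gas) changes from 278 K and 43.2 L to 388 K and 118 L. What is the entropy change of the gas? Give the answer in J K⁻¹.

ΔS = 76.3 J/K

Entropy is a state function: ΔS = nC_V ln(T₂/T₁) + nR ln(V₂/V₁), with C_V = 5R/2 = 20.79 J mol⁻¹ K⁻¹ for a diatomic ideal gas.
ΔS = 4.99 × [20.79 × ln(388/278) + 8.314 × ln(118/43.2)] = 76.3 J/K.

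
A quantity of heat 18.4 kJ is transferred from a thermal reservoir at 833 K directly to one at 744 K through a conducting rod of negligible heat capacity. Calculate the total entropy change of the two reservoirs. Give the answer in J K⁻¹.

ΔS_total = 2.64 J/K

ΔS_hot = −Q/T_H = −18400/833 = -22.09 J/K and ΔS_cold = +Q/T_C = 18400/744 = 24.73 J/K.
ΔS_total = -22.09 + 24.73 = 2.64 J/K, positive as the second law requires.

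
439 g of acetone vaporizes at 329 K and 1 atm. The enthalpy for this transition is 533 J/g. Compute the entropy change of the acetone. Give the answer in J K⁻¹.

ΔS = 711 J/K

Heat absorbed by the substance: Q = mL = 439 × 533 = 233987 J.
At constant T, ΔS = Q_rev/T = 233987 / 329 = 711 J/K.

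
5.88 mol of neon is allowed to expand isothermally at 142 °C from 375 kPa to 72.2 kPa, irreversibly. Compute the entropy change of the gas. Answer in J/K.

ΔS_gas = 80.5 J/K

Entropy is a state function, so ΔS_gas depends only on the end states.
For an isothermal ideal gas ΔS_gas = nR ln(P₁/P₂) = 5.88 × 8.314 × ln(375/72.2) = 80.5 J/K.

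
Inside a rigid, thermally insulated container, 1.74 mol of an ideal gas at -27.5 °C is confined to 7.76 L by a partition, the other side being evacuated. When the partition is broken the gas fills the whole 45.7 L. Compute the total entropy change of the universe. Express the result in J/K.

ΔS_universe = 25.7 J/K

For an ideal gas in free expansion Q = 0 and W = 0, so T is unchanged.
Entropy is a state function; using a reversible isothermal path, ΔS_gas = nR ln(V₂/V₁) = 1.74 × 8.314 × ln(45.7/7.76) = 25.7 J/K.
The insulated surroundings exchange no heat, so ΔS_surr = 0 and ΔS_universe = ΔS_gas.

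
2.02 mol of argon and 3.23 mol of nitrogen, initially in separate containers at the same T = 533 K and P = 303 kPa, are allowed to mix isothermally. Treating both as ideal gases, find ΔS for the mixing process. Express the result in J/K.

Mole fractions: x_A = 2.02/5.25 = 0.385, x_B = 0.615.
ΔS_mix = −R(n_A ln x_A + n_B ln x_B) = −8.314 × (2.02 ln 0.385 + 3.23 ln 0.615) = 29.1 J/K.

ΔS_mix = 29.1 J/K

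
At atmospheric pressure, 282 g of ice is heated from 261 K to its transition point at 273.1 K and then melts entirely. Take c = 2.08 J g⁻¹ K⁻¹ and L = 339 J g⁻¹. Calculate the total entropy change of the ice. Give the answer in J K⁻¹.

Warming step: ΔS₁ = m c ln(T_tr/T_i) = 282 × 2.08 × ln(273.1/261) = 26.58 J/K.
Phase change: ΔS₂ = +mL/T_tr = 282 × 339 / 273.1 = 350 J/K.
ΔS_total = (26.58) + (350) = 377 J/K.

ΔS = 377 J/K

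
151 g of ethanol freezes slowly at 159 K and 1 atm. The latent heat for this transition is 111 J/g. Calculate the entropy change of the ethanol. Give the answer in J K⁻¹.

ΔS = -105 J/K

Heat released by the substance: Q = −mL = −151 × 111 = −16761 J.
At constant T, ΔS = Q_rev/T = −16761 / 159 = -105 J/K.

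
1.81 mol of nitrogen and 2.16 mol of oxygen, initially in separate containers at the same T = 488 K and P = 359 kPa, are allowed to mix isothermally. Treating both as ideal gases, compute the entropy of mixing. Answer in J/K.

Mole fractions: x_A = 1.81/3.97 = 0.456, x_B = 0.544.
ΔS_mix = −R(n_A ln x_A + n_B ln x_B) = −8.314 × (1.81 ln 0.456 + 2.16 ln 0.544) = 22.7 J/K.

ΔS_mix = 22.7 J/K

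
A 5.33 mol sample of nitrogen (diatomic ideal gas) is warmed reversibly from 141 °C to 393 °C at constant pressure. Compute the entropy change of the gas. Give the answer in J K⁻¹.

In kelvin: T₁ = 414.15 K, T₂ = 666.15 K. At constant pressure, ΔS = nC_p ln(T₂/T₁) with C_p = 7R/2 = 29.1 J mol⁻¹ K⁻¹.
ΔS = 5.33 × 29.1 × ln(666.15/414.15) = 73.7 J/K.

ΔS = 73.7 J/K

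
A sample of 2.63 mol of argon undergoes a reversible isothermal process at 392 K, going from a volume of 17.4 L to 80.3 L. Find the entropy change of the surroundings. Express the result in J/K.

For an isothermal ideal gas ΔS_gas = nR ln(V₂/V₁) = 2.63 × 8.314 × ln(80.3/17.4) = 33.4 J/K.
The process is reversible, so ΔS_surr = −ΔS_gas = -33.4 J/K and ΔS_universe = 0.

ΔS_surr = -33.4 J/K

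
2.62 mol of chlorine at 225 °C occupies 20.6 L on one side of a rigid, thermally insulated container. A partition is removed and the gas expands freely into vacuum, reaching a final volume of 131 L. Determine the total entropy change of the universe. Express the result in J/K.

No heat is exchanged and no work is done, so the ideal-gas temperature stays constant.
Entropy is a state function; using a reversible isothermal path, ΔS_gas = nR ln(V₂/V₁) = 2.62 × 8.314 × ln(131/20.6) = 40.3 J/K.
The insulated surroundings exchange no heat, so ΔS_surr = 0 and ΔS_universe = ΔS_gas.

ΔS_universe = 40.3 J/K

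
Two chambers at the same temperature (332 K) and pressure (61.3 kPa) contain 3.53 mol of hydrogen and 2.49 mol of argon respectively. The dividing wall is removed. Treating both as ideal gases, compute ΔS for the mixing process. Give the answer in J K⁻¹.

ΔS_mix = 33.9 J/K

Mole fractions: x_A = 3.53/6.02 = 0.586, x_B = 0.414.
ΔS_mix = −R(n_A ln x_A + n_B ln x_B) = −8.314 × (3.53 ln 0.586 + 2.49 ln 0.414) = 33.9 J/K.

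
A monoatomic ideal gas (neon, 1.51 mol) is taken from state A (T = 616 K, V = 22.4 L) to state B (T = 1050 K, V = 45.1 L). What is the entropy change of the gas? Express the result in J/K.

ΔS = 18.8 J/K

Entropy is a state function: ΔS = nC_V ln(T₂/T₁) + nR ln(V₂/V₁), with C_V = 3R/2 = 12.47 J mol⁻¹ K⁻¹ for a monoatomic ideal gas.
ΔS = 1.51 × [12.47 × ln(1050/616) + 8.314 × ln(45.1/22.4)] = 18.8 J/K.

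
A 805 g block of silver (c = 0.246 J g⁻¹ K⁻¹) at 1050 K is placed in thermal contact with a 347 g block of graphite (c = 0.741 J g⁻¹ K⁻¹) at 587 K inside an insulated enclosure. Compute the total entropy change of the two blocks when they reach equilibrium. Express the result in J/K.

ΔS_total = 19.1 J/K

Energy balance: T_f = (m₁c₁T₁ + m₂c₂T₂)/(m₁c₁ + m₂c₂) = 788.44 K.
ΔS₁ = m₁c₁ ln(T_f/T₁) = 198.03 × ln(788.44/1050) = -56.73 J/K.
ΔS₂ = m₂c₂ ln(T_f/T₂) = 257.127 × ln(788.44/587) = 75.86 J/K.
ΔS_total = -56.73 + 75.86 = 19.1 J/K.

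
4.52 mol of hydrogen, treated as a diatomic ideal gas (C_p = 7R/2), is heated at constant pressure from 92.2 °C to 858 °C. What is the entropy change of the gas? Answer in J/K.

In kelvin: T₁ = 365.35 K, T₂ = 1131.15 K. At constant pressure, ΔS = nC_p ln(T₂/T₁) with C_p = 7R/2 = 29.1 J mol⁻¹ K⁻¹.
ΔS = 4.52 × 29.1 × ln(1131.15/365.35) = 149 J/K.

ΔS = 149 J/K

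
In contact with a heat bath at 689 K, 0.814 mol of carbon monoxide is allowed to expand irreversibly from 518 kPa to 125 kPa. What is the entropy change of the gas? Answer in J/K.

ΔS_gas = 9.62 J/K

Entropy is a state function, so ΔS_gas depends only on the end states.
For an isothermal ideal gas ΔS_gas = nR ln(P₁/P₂) = 0.814 × 8.314 × ln(518/125) = 9.62 J/K.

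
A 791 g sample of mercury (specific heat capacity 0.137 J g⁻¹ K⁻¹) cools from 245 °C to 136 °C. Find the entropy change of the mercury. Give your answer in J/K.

ΔS = -25.6 J/K

In kelvin: T₁ = 518.15 K, T₂ = 409.15 K. ΔS = ∫dQ_rev/T = m c ln(T₂/T₁) = 791 × 0.137 × ln(409.15/518.15) = -25.6 J/K.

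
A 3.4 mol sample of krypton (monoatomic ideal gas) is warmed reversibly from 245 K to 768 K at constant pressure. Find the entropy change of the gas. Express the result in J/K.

ΔS = 80.7 J/K

At constant pressure, ΔS = nC_p ln(T₂/T₁) with C_p = 5R/2 = 20.79 J mol⁻¹ K⁻¹.
ΔS = 3.4 × 20.79 × ln(768/245) = 80.7 J/K.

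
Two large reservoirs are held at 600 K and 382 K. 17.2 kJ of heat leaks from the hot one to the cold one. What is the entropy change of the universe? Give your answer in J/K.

ΔS_total = 16.4 J/K

ΔS_hot = −Q/T_H = −17200/600 = -28.67 J/K and ΔS_cold = +Q/T_C = 17200/382 = 45.03 J/K.
ΔS_total = -28.67 + 45.03 = 16.4 J/K, positive as the second law requires.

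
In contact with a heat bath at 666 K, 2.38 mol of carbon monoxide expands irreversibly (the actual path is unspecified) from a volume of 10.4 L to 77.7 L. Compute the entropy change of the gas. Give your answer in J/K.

ΔS_gas = 39.8 J/K

Entropy is a state function, so ΔS_gas depends only on the end states.
For an isothermal ideal gas ΔS_gas = nR ln(V₂/V₁) = 2.38 × 8.314 × ln(77.7/10.4) = 39.8 J/K.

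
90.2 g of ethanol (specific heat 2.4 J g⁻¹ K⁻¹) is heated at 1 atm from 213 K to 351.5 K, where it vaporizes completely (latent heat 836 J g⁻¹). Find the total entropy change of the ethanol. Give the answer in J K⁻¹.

ΔS = 323 J/K

Warming step: ΔS₁ = m c ln(T_tr/T_i) = 90.2 × 2.4 × ln(351.5/213) = 108.4 J/K.
Phase change: ΔS₂ = +mL/T_tr = 90.2 × 836 / 351.5 = 214.5 J/K.
ΔS_total = (108.4) + (214.5) = 323 J/K.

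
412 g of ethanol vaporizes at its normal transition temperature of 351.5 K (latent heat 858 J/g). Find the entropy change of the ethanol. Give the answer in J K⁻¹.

ΔS = 1010 J/K

Heat absorbed by the substance: Q = mL = 412 × 858 = 353496 J.
At constant T, ΔS = Q_rev/T = 353496 / 351.5 = 1010 J/K.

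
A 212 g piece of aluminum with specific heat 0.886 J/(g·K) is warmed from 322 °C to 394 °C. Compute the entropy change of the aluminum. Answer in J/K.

In kelvin: T₁ = 595.15 K, T₂ = 667.15 K. ΔS = ∫dQ_rev/T = m c ln(T₂/T₁) = 212 × 0.886 × ln(667.15/595.15) = 21.5 J/K.

ΔS = 21.5 J/K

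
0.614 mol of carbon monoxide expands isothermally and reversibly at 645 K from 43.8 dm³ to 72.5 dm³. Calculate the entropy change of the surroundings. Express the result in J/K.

For an isothermal ideal gas ΔS_gas = nR ln(V₂/V₁) = 0.614 × 8.314 × ln(72.5/43.8) = 2.57 J/K.
The process is reversible, so ΔS_surr = −ΔS_gas = -2.57 J/K and ΔS_universe = 0.

ΔS_surr = -2.57 J/K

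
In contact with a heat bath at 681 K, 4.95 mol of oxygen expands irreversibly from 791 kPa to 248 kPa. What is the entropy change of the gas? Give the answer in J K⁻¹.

ΔS_gas = 47.7 J/K

Entropy is a state function, so ΔS_gas depends only on the end states.
For an isothermal ideal gas ΔS_gas = nR ln(P₁/P₂) = 4.95 × 8.314 × ln(791/248) = 47.7 J/K.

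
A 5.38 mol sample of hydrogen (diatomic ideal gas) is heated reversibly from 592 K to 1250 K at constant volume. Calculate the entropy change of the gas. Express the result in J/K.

At constant volume, ΔS = nC_V ln(T₂/T₁) with C_V = 5R/2 = 20.79 J mol⁻¹ K⁻¹.
ΔS = 5.38 × 20.79 × ln(1250/592) = 83.6 J/K.

ΔS = 83.6 J/K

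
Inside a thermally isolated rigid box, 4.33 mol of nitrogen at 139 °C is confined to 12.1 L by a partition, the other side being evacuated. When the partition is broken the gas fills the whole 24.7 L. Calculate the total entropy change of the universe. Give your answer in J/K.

No heat is exchanged and no work is done, so the ideal-gas temperature stays constant.
Entropy is a state function; using a reversible isothermal path, ΔS_gas = nR ln(V₂/V₁) = 4.33 × 8.314 × ln(24.7/12.1) = 25.7 J/K.
The insulated surroundings exchange no heat, so ΔS_surr = 0 and ΔS_universe = ΔS_gas.

ΔS_universe = 25.7 J/K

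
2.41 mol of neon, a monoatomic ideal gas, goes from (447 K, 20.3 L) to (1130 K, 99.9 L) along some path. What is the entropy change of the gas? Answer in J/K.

ΔS = 59.8 J/K

Entropy is a state function: ΔS = nC_V ln(T₂/T₁) + nR ln(V₂/V₁), with C_V = 3R/2 = 12.47 J mol⁻¹ K⁻¹ for a monoatomic ideal gas.
ΔS = 2.41 × [12.47 × ln(1130/447) + 8.314 × ln(99.9/20.3)] = 59.8 J/K.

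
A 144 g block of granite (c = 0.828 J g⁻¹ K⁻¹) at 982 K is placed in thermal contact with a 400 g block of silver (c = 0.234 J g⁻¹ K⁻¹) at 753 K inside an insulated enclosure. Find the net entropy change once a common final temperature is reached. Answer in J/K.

Energy balance: T_f = (m₁c₁T₁ + m₂c₂T₂)/(m₁c₁ + m₂c₂) = 881.29 K.
ΔS₁ = m₁c₁ ln(T_f/T₁) = 119.232 × ln(881.29/982) = -12.902 J/K.
ΔS₂ = m₂c₂ ln(T_f/T₂) = 93.6 × ln(881.29/753) = 14.725 J/K.
ΔS_total = -12.902 + 14.725 = 1.82 J/K.

ΔS_total = 1.82 J/K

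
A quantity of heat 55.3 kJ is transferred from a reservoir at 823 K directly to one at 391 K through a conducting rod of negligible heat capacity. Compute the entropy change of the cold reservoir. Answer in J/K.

ΔS_cold = 141 J/K

The cold reservoir gains heat Q, so ΔS_cold = +Q/T_C = 55300/391 = 141 J/K.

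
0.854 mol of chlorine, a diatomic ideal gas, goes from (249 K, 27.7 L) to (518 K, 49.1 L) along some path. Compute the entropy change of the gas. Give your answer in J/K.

ΔS = 17.1 J/K

Entropy is a state function: ΔS = nC_V ln(T₂/T₁) + nR ln(V₂/V₁), with C_V = 5R/2 = 20.79 J mol⁻¹ K⁻¹ for a diatomic ideal gas.
ΔS = 0.854 × [20.79 × ln(518/249) + 8.314 × ln(49.1/27.7)] = 17.1 J/K.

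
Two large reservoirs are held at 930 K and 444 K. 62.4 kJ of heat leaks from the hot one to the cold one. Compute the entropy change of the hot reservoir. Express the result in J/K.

ΔS_hot = -67.1 J/K

The hot reservoir loses heat Q, so ΔS_hot = −Q/T_H = −62400/930 = -67.1 J/K.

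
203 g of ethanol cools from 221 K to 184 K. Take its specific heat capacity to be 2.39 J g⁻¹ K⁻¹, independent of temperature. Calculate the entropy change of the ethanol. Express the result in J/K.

ΔS = -88.9 J/K

ΔS = ∫dQ_rev/T = m c ln(T₂/T₁) = 203 × 2.39 × ln(184/221) = -88.9 J/K.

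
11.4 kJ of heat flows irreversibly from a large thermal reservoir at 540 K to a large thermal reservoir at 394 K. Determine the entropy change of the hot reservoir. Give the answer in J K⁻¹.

The hot reservoir loses heat Q, so ΔS_hot = −Q/T_H = −11400/540 = -21.1 J/K.

ΔS_hot = -21.1 J/K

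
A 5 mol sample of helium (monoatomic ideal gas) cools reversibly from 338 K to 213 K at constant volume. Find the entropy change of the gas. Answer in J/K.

ΔS = -28.8 J/K

At constant volume, ΔS = nC_V ln(T₂/T₁) with C_V = 3R/2 = 12.47 J mol⁻¹ K⁻¹.
ΔS = 5 × 12.47 × ln(213/338) = -28.8 J/K.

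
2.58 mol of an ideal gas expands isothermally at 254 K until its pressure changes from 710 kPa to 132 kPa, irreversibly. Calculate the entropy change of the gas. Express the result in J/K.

Entropy is a state function, so ΔS_gas depends only on the end states.
For an isothermal ideal gas ΔS_gas = nR ln(P₁/P₂) = 2.58 × 8.314 × ln(710/132) = 36.1 J/K.

ΔS_gas = 36.1 J/K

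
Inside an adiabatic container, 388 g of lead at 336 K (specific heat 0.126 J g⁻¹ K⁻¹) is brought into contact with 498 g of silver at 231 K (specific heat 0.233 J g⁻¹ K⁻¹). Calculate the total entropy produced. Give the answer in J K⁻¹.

Energy balance: T_f = (m₁c₁T₁ + m₂c₂T₂)/(m₁c₁ + m₂c₂) = 262.13 K.
ΔS₁ = m₁c₁ ln(T_f/T₁) = 48.888 × ln(262.13/336) = -12.14 J/K.
ΔS₂ = m₂c₂ ln(T_f/T₂) = 116.034 × ln(262.13/231) = 14.67 J/K.
ΔS_total = -12.14 + 14.67 = 2.53 J/K.

ΔS_total = 2.53 J/K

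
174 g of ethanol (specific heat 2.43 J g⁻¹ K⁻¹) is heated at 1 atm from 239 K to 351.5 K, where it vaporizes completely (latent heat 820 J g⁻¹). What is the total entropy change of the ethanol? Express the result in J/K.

ΔS = 569 J/K

Warming step: ΔS₁ = m c ln(T_tr/T_i) = 174 × 2.43 × ln(351.5/239) = 163.1 J/K.
Phase change: ΔS₂ = +mL/T_tr = 174 × 820 / 351.5 = 405.9 J/K.
ΔS_total = (163.1) + (405.9) = 569 J/K.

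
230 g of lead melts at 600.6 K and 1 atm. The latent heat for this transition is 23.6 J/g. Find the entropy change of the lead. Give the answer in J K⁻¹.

Heat absorbed by the substance: Q = mL = 230 × 23.6 = 5428 J.
At constant T, ΔS = Q_rev/T = 5428 / 600.6 = 9.04 J/K.

ΔS = 9.04 J/K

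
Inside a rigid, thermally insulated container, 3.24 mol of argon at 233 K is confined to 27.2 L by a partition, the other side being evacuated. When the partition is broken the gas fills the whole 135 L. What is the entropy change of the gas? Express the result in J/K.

No heat is exchanged and no work is done, so the ideal-gas temperature stays constant.
Entropy is a state function; using a reversible isothermal path, ΔS_gas = nR ln(V₂/V₁) = 3.24 × 8.314 × ln(135/27.2) = 43.2 J/K.

ΔS_gas = 43.2 J/K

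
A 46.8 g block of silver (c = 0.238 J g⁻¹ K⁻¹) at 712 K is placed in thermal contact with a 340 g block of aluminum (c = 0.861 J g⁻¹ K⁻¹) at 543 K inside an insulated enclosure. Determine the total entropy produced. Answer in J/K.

ΔS_total = 0.429 J/K

Energy balance: T_f = (m₁c₁T₁ + m₂c₂T₂)/(m₁c₁ + m₂c₂) = 549.19 K.
ΔS₁ = m₁c₁ ln(T_f/T₁) = 11.1384 × ln(549.19/712) = -2.892 J/K.
ΔS₂ = m₂c₂ ln(T_f/T₂) = 292.74 × ln(549.19/543) = 3.321 J/K.
ΔS_total = -2.892 + 3.321 = 0.429 J/K.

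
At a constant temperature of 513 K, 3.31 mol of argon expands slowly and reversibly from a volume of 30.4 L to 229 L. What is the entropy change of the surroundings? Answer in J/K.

ΔS_surr = -55.6 J/K

For an isothermal ideal gas ΔS_gas = nR ln(V₂/V₁) = 3.31 × 8.314 × ln(229/30.4) = 55.6 J/K.
The process is reversible, so ΔS_surr = −ΔS_gas = -55.6 J/K and ΔS_universe = 0.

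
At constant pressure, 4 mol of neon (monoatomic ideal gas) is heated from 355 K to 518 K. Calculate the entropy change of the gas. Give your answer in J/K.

ΔS = 31.4 J/K

At constant pressure, ΔS = nC_p ln(T₂/T₁) with C_p = 5R/2 = 20.79 J mol⁻¹ K⁻¹.
ΔS = 4 × 20.79 × ln(518/355) = 31.4 J/K.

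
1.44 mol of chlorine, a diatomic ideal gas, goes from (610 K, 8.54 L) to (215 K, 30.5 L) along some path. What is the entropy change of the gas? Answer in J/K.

Entropy is a state function: ΔS = nC_V ln(T₂/T₁) + nR ln(V₂/V₁), with C_V = 5R/2 = 20.79 J mol⁻¹ K⁻¹ for a diatomic ideal gas.
ΔS = 1.44 × [20.79 × ln(215/610) + 8.314 × ln(30.5/8.54)] = -16 J/K.

ΔS = -16 J/K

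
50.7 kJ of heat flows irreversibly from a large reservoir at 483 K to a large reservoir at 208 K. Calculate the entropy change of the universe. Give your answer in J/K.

ΔS_hot = −Q/T_H = −50700/483 = -105 J/K and ΔS_cold = +Q/T_C = 50700/208 = 243.8 J/K.
ΔS_total = -105 + 243.8 = 139 J/K, positive as the second law requires.

ΔS_total = 139 J/K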